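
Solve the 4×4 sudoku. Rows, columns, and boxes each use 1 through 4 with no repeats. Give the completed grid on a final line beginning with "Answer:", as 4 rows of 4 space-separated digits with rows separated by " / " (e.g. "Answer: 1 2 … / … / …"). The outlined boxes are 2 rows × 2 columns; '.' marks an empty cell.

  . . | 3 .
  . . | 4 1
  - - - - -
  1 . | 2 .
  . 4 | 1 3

Step 1. [r4c1∈{2}] r4c1 has the single candidate 2, so r4c1=2.
Step 2. [r2c2∈{2,3}] in row 2, 2 fits only at r2c2. So r2c2=2.
Step 3. [r3c4∈{4}] r3c4 is down to just 4 ⇒ r3c4=4.
Step 4. [r2c1∈{3}] r2c1 has the single candidate 3, so r2c1=3.
Step 5. [r1c2∈{1}] r1c2's peers cover all but 1. So r1c2=1.
Step 6. [r1c4∈{2}] r1c4 has the single candidate 2 ⇒ r1c4=2.
Step 7. [r3c2∈{3}] nothing but 3 survives at r3c2 ⇒ r3c2=3.
Step 8. [r1c1∈{4}] only 4 remains possible at r1c1, so r1c1=4.

Answer: 4 1 3 2 / 3 2 4 1 / 1 3 2 4 / 2 4 1 3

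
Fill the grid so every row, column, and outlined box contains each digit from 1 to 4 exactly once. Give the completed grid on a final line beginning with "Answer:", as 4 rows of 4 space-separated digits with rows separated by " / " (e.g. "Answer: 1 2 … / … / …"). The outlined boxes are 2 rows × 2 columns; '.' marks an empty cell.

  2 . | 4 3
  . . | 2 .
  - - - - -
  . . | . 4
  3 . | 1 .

Step 1. [r1c2∈{1}] r1c2's peers cover all but 1. So r1c2=1.
Step 2. [r4c2∈{2,4}] r4c2 is the only open cell in row 4 admitting 4, so r4c2=4.
Step 3. [r3c1∈{1}] r3c1 has the single candidate 1. So r3c1=1.
Step 4. [r3c3∈{3}] r3c3 is down to just 3 ⇒ r3c3=3.
Step 5. [r3c2∈{2}] only 2 remains possible at r3c2 ⇒ r3c2=2.
Step 6. [r2c4∈{1}] only 1 remains possible at r2c4 ⇒ r2c4=1.
Step 7. [r4c4∈{2}] r4c4 is down to just 2. So r4c4=2.
Step 8. [r2c1∈{4}] r2c1 is down to just 4. So r2c1=4.
Step 9. [r2c2∈{3}] r2c2's peers cover all but 3, so r2c2=3.

Answer: 2 1 4 3 / 4 3 2 1 / 1 2 3 4 / 3 4 1 2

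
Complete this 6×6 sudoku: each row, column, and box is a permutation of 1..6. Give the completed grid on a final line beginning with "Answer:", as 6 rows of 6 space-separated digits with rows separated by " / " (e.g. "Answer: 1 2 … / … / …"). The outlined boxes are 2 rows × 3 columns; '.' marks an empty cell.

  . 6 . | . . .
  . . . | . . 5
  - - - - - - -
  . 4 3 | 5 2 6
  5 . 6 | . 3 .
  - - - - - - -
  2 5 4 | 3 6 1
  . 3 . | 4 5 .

Step 1. [r3c1∈{1}] nothing but 1 survives at r3c1 ⇒ r3c1=1.
Step 2. [r2c2∈{1,2}] r2c2 is the only open cell in col 2 admitting 1. So r2c2=1.
Step 3. [r1c6∈{2,3,4}] across col 6, 3 lands solely at r1c6. So r1c6=3.
Step 4. [r2c5∈{4}] only 4 remains possible at r2c5. So r2c5=4.
Step 5. [r2c3∈{2}] only 2 remains possible at r2c3. So r2c3=2.
Step 6. [r1c5∈{1}] r1c5 has the single candidate 1 ⇒ r1c5=1.
Step 7. [r2c4∈{6}] nothing but 6 survives at r2c4, so r2c4=6.
Step 8. [r4c2∈{2}] r4c2 has the single candidate 2. So r4c2=2.
Step 9. [r6c3∈{1}] r6c3 is down to just 1. So r6c3=1.
Step 10. [r4c4∈{1}] nothing but 1 survives at r4c4, so r4c4=1.
Step 11. [r6c6∈{2}] r6c6 has the single candidate 2, so r6c6=2.
Step 12. [r1c4∈{2}] r1c4 is down to just 2 ⇒ r1c4=2.
Step 13. [r4c6∈{4}] nothing but 4 survives at r4c6 ⇒ r4c6=4.
Step 14. [r1c1∈{4}] r1c1 is down to just 4, so r1c1=4.
Step 15. [r6c1∈{6}] r6c1's peers cover all but 6. So r6c1=6.
Step 16. [r1c3∈{5}] r1c3 has the single candidate 5, so r1c3=5.
Step 17. [r2c1∈{3}] r2c1 has the single candidate 3. So r2c1=3.

Answer: 4 6 5 2 1 3 / 3 1 2 6 4 5 / 1 4 3 5 2 6 / 5 2 6 1 3 4 / 2 5 4 3 6 1 / 6 3 1 4 5 2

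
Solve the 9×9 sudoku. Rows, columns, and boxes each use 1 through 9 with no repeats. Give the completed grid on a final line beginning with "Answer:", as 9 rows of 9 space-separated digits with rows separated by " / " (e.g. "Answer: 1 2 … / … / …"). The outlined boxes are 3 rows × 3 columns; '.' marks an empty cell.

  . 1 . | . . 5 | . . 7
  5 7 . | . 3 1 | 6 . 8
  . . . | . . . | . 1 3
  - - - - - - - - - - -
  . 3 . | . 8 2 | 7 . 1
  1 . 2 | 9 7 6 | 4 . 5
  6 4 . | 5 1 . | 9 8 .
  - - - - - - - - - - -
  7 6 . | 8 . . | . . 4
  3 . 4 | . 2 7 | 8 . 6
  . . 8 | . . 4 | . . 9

Step 1. [r2c3∈{9}] r2c3 is down to just 9 ⇒ r2c3=9.
Step 2. [r1c7∈{2}] nothing but 2 survives at r1c7. So r1c7=2.
Step 3. [r9c4∈{1,3,6}] 3 has one home in col 4: r9c4, so r9c4=3.
Step 4. [r8c8∈{5}] only 5 remains possible at r8c8. So r8c8=5.
Step 5. [r3c4∈{2,4,6,7}] row 3 places 7 nowhere but r3c4, so r3c4=7.
Step 6. [r1c4∈{4,6}] col 4 places 6 nowhere but r1c4 ⇒ r1c4=6.
Step 7. [r9c1∈{2}] only 2 remains possible at r9c1, so r9c1=2.
Step 8. [r1c1∈{4,8}] row 1 places 8 nowhere but r1c1 ⇒ r1c1=8.
Step 9. [r7c3∈{1,5}] in col 3, 1 fits only at r7c3. So r7c3=1.
Step 10. [r1c8∈{4,9}] 9 has one home in col 8: r1c8, so r1c8=9.
Step 11. [r7c5∈{5,9}] across row 7, 5 lands solely at r7c5. So r7c5=5.
Step 12. [r3c5∈{4,9}] 9 has one home in col 5: r3c5, so r3c5=9.
Step 13. [r7c8∈{2,3}] r7c8 is the only open cell in row 7 admitting 2. So r7c8=2.
Step 14. [r1c5∈{4}] r1c5 is down to just 4. So r1c5=4.
Step 15. [r7c7∈{3}] r7c7 is down to just 3. So r7c7=3.
Step 16. [r4c3∈{5}] nothing but 5 survives at r4c3. So r4c3=5.
Step 17. [r3c2∈{2}] r3c2 is down to just 2 ⇒ r3c2=2.
Step 18. [r8c2∈{9}] nothing but 9 survives at r8c2. So r8c2=9.
Step 19. [r3c6∈{8}] r3c6's peers cover all but 8 ⇒ r3c6=8.
Step 20. [r2c8∈{4}] r2c8 is down to just 4, so r2c8=4.
Step 21. [r3c7∈{5}] nothing but 5 survives at r3c7 ⇒ r3c7=5.
Step 22. [r3c3∈{6}] r3c3 is down to just 6, so r3c3=6.
Step 23. [r9c8∈{7}] nothing but 7 survives at r9c8. So r9c8=7.
Step 24. [r5c2∈{8}] r5c2 is down to just 8 ⇒ r5c2=8.
Step 25. [r2c4∈{2}] r2c4 has the single candidate 2 ⇒ r2c4=2.
Step 26. [r6c6∈{3}] nothing but 3 survives at r6c6. So r6c6=3.
Step 27. [r4c4∈{4}] nothing but 4 survives at r4c4 ⇒ r4c4=4.
Step 28. [r6c9∈{2}] nothing but 2 survives at r6c9. So r6c9=2.
Step 29. [r3c1∈{4}] r3c1 is down to just 4. So r3c1=4.
Step 30. [r5c8∈{3}] r5c8's peers cover all but 3. So r5c8=3.
Step 31. [r1c3∈{3}] r1c3 has the single candidate 3 ⇒ r1c3=3.
Step 32. [r8c4∈{1}] r8c4 is down to just 1 ⇒ r8c4=1.
Step 33. [r4c8∈{6}] r4c8 is down to just 6, so r4c8=6.
Step 34. [r7c6∈{9}] r7c6 has the single candidate 9, so r7c6=9.
Step 35. [r9c2∈{5}] only 5 remains possible at r9c2, so r9c2=5.
Step 36. [r9c5∈{6}] nothing but 6 survives at r9c5 ⇒ r9c5=6.
Step 37. [r9c7∈{1}] r9c7's peers cover all but 1, so r9c7=1.
Step 38. [r6c3∈{7}] r6c3 has the single candidate 7 ⇒ r6c3=7.
Step 39. [r4c1∈{9}] r4c1's peers cover all but 9 ⇒ r4c1=9.

Answer: 8 1 3 6 4 5 2 9 7 / 5 7 9 2 3 1 6 4 8 / 4 2 6 7 9 8 5 1 3 / 9 3 5 4 8 2 7 6 1 / 1 8 2 9 7 6 4 3 5 / 6 4 7 5 1 3 9 8 2 / 7 6 1 8 5 9 3 2 4 / 3 9 4 1 2 7 8 5 6 / 2 5 8 3 6 4 1 7 9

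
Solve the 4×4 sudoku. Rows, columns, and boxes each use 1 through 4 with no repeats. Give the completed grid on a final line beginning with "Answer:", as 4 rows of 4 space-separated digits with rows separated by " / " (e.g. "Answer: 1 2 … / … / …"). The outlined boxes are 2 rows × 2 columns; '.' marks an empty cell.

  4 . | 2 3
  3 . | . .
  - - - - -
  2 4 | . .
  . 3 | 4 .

Step 1. [r2c3∈{1}] r2c3 has the single candidate 1, so r2c3=1.
Step 2. [r4c1∈{1}] r4c1's peers cover all but 1 ⇒ r4c1=1.
Step 3. [r4c4∈{2}] r4c4 is down to just 2. So r4c4=2.
Step 4. [r3c4∈{1}] r3c4 has the single candidate 1 ⇒ r3c4=1.
Step 5. [r1c2∈{1}] r1c2 has the single candidate 1, so r1c2=1.
Step 6. [r3c3∈{3}] r3c3's peers cover all but 3. So r3c3=3.
Step 7. [r2c4∈{4}] r2c4's peers cover all but 4 ⇒ r2c4=4.
Step 8. [r2c2∈{2}] r2c2 has the single candidate 2, so r2c2=2.

Answer: 4 1 2 3 / 3 2 1 4 / 2 4 3 1 / 1 3 4 2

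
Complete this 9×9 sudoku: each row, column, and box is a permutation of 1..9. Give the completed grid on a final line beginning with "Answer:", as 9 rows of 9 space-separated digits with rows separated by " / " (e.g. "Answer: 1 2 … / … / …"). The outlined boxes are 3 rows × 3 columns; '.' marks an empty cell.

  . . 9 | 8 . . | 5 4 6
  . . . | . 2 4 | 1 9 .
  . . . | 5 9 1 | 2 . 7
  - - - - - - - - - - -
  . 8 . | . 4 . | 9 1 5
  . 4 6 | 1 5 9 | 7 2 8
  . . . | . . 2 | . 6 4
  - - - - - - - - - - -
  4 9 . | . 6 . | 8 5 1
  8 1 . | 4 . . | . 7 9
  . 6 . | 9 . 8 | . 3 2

Step 1. [r3c2∈{3}] r3c2's peers cover all but 3. So r3c2=3.
Step 2. [r8c5∈{3}] r8c5's peers cover all but 3. So r8c5=3.
Step 3. [r1c5∈{7}] only 7 remains possible at r1c5 ⇒ r1c5=7.
Step 4. [r6c1∈{1,3,5,7,9}] r6c1 is the only open cell in row 6 admitting 9. So r6c1=9.
Step 5. [r7c3∈{2,3,7}] across row 7, 3 lands solely at r7c3. So r7c3=3.
Step 6. [r2c4∈{3,6}] in box 2, 6 fits only at r2c4. So r2c4=6.
Step 7. [r2c3∈{5,7,8}] 8 has one home in row 2: r2c3 ⇒ r2c3=8.
Step 8. [r8c3∈{2,5}] row 8 places 2 nowhere but r8c3, so r8c3=2.
Step 9. [r4c3∈{7}] only 7 remains possible at r4c3 ⇒ r4c3=7.
Step 10. [r4c4∈{3}] only 3 remains possible at r4c4, so r4c4=3.
Step 11. [r9c3∈{5}] r9c3's peers cover all but 5, so r9c3=5.
Step 12. [r2c1∈{5,7}] col 1 places 5 nowhere but r2c1, so r2c1=5.
Step 13. [r7c4∈{2,7}] row 7 places 2 nowhere but r7c4. So r7c4=2.
Step 14. [r1c2∈{2}] r1c2 is down to just 2 ⇒ r1c2=2.
Step 15. [r1c6∈{3}] nothing but 3 survives at r1c6 ⇒ r1c6=3.
Step 16. [r1c1∈{1}] r1c1's peers cover all but 1 ⇒ r1c1=1.
Step 17. [r6c4∈{7}] only 7 remains possible at r6c4 ⇒ r6c4=7.
Step 18. [r6c5∈{8}] nothing but 8 survives at r6c5. So r6c5=8.
Step 19. [r9c7∈{4}] only 4 remains possible at r9c7 ⇒ r9c7=4.
Step 20. [r3c1∈{6}] r3c1 is down to just 6. So r3c1=6.
Step 21. [r4c6∈{6}] r4c6 has the single candidate 6, so r4c6=6.
Step 22. [r3c3∈{4}] r3c3 has the single candidate 4 ⇒ r3c3=4.
Step 23. [r8c6∈{5}] r8c6's peers cover all but 5 ⇒ r8c6=5.
Step 24. [r6c3∈{1}] r6c3 is down to just 1 ⇒ r6c3=1.
Step 25. [r2c9∈{3}] r2c9 has the single candidate 3 ⇒ r2c9=3.
Step 26. [r4c1∈{2}] r4c1's peers cover all but 2. So r4c1=2.
Step 27. [r3c8∈{8}] r3c8's peers cover all but 8, so r3c8=8.
Step 28. [r7c6∈{7}] r7c6's peers cover all but 7 ⇒ r7c6=7.
Step 29. [r9c5∈{1}] only 1 remains possible at r9c5 ⇒ r9c5=1.
Step 30. [r2c2∈{7}] r2c2 is down to just 7, so r2c2=7.
Step 31. [r6c2∈{5}] r6c2 has the single candidate 5, so r6c2=5.
Step 32. [r8c7∈{6}] nothing but 6 survives at r8c7. So r8c7=6.
Step 33. [r5c1∈{3}] r5c1's peers cover all but 3 ⇒ r5c1=3.
Step 34. [r6c7∈{3}] r6c7 is down to just 3. So r6c7=3.
Step 35. [r9c1∈{7}] r9c1 has the single candidate 7 ⇒ r9c1=7.

Answer: 1 2 9 8 7 3 5 4 6 / 5 7 8 6 2 4 1 9 3 / 6 3 4 5 9 1 2 8 7 / 2 8 7 3 4 6 9 1 5 / 3 4 6 1 5 9 7 2 8 / 9 5 1 7 8 2 3 6 4 / 4 9 3 2 6 7 8 5 1 / 8 1 2 4 3 5 6 7 9 / 7 6 5 9 1 8 4 3 2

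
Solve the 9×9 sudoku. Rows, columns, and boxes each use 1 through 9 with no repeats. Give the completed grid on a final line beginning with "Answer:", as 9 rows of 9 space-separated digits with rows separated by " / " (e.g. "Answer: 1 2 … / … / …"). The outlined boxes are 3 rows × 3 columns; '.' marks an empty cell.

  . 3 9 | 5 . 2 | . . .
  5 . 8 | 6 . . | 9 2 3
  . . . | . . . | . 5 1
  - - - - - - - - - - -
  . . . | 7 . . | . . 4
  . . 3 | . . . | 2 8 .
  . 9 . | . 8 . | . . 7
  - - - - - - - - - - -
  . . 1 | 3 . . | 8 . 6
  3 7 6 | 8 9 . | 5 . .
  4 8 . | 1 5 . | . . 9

Step 1. [r8c6∈{4}] r8c6 has the single candidate 4, so r8c6=4.
Step 2. [r3c3∈{2,4,7}] 7 has one home in col 3: r3c3 ⇒ r3c3=7.
Step 3. [r7c6∈{7}] only 7 remains possible at r7c6, so r7c6=7.
Step 4. [r2c6∈{1}] only 1 remains possible at r2c6, so r2c6=1.
Step 5. [r4c8∈{1,3,6,9}] in col 8, 9 fits only at r4c8, so r4c8=9.
Step 6. [r9c3∈{2}] r9c3 has the single candidate 2, so r9c3=2.
Step 7. [r4c3∈{5}] r4c3's peers cover all but 5. So r4c3=5.
Step 8. [r1c1∈{1,6}] 1 has one home in row 1: r1c1. So r1c1=1.
Step 9. [r6c4∈{2,4}] across col 4, 2 lands solely at r6c4 ⇒ r6c4=2.
Step 10. [r6c1∈{6}] nothing but 6 survives at r6c1, so r6c1=6.
Step 11. [r4c7∈{1,3,6}] across box 6, 6 lands solely at r4c7. So r4c7=6.
Step 12. [r3c7∈{4}] only 4 remains possible at r3c7, so r3c7=4.
Step 13. [r1c5∈{4,7}] in row 1, 4 fits only at r1c5. So r1c5=4.
Step 14. [r4c6∈{3}] nothing but 3 survives at r4c6. So r4c6=3.
Step 15. [r3c1∈{2}] r3c1 is down to just 2 ⇒ r3c1=2.
Step 16. [r5c5∈{1,6}] r5c5 is the only open cell in col 5 admitting 6. So r5c5=6.
Step 17. [r5c4∈{4,9}] in col 4, 4 fits only at r5c4. So r5c4=4.
Step 18. [r1c7∈{7}] nothing but 7 survives at r1c7. So r1c7=7.
Step 19. [r9c7∈{3}] r9c7's peers cover all but 3. So r9c7=3.
Step 20. [r5c6∈{5,9}] across row 5, 9 lands solely at r5c6, so r5c6=9.
Step 21. [r4c5∈{1}] only 1 remains possible at r4c5 ⇒ r4c5=1.
Step 22. [r6c7∈{1}] only 1 remains possible at r6c7, so r6c7=1.
Step 23. [r2c5∈{7}] nothing but 7 survives at r2c5, so r2c5=7.
Step 24. [r9c8∈{7}] r9c8 is down to just 7. So r9c8=7.
Step 25. [r1c8∈{6}] r1c8's peers cover all but 6, so r1c8=6.
Step 26. [r6c3∈{4}] r6c3 has the single candidate 4 ⇒ r6c3=4.
Step 27. [r3c4∈{9}] nothing but 9 survives at r3c4, so r3c4=9.
Step 28. [r5c2∈{1}] only 1 remains possible at r5c2. So r5c2=1.
Step 29. [r7c8∈{4}] r7c8's peers cover all but 4, so r7c8=4.
Step 30. [r6c8∈{3}] r6c8 is down to just 3. So r6c8=3.
Step 31. [r4c2∈{2}] r4c2 has the single candidate 2. So r4c2=2.
Step 32. [r5c9∈{5}] only 5 remains possible at r5c9. So r5c9=5.
Step 33. [r9c6∈{6}] nothing but 6 survives at r9c6, so r9c6=6.
Step 34. [r3c6∈{8}] r3c6 is down to just 8, so r3c6=8.
Step 35. [r1c9∈{8}] r1c9 has the single candidate 8. So r1c9=8.
Step 36. [r8c9∈{2}] only 2 remains possible at r8c9, so r8c9=2.
Step 37. [r7c1∈{9}] r7c1 has the single candidate 9. So r7c1=9.
Step 38. [r7c2∈{5}] only 5 remains possible at r7c2, so r7c2=5.
Step 39. [r3c2∈{6}] r3c2 is down to just 6 ⇒ r3c2=6.
Step 40. [r4c1∈{8}] only 8 remains possible at r4c1. So r4c1=8.
Step 41. [r2c2∈{4}] r2c2's peers cover all but 4 ⇒ r2c2=4.
Step 42. [r7c5∈{2}] r7c5 has the single candidate 2, so r7c5=2.
Step 43. [r5c1∈{7}] only 7 remains possible at r5c1, so r5c1=7.
Step 44. [r8c8∈{1}] r8c8 is down to just 1. So r8c8=1.
Step 45. [r6c6∈{5}] r6c6's peers cover all but 5. So r6c6=5.
Step 46. [r3c5∈{3}] r3c5 is down to just 3, so r3c5=3.

Answer: 1 3 9 5 4 2 7 6 8 / 5 4 8 6 7 1 9 2 3 / 2 6 7 9 3 8 4 5 1 / 8 2 5 7 1 3 6 9 4 / 7 1 3 4 6 9 2 8 5 / 6 9 4 2 8 5 1 3 7 / 9 5 1 3 2 7 8 4 6 / 3 7 6 8 9 4 5 1 2 / 4 8 2 1 5 6 3 7 9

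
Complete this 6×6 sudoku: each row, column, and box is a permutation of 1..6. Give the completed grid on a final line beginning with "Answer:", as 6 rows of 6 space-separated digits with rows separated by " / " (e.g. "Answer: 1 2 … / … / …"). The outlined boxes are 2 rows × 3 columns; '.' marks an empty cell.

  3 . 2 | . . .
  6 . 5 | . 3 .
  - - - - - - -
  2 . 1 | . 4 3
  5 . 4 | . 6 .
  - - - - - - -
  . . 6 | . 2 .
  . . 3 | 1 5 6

Step 1. [r5c6∈{4}] r5c6 has the single candidate 4 ⇒ r5c6=4.
Step 2. [r4c6∈{1,2}] across row 4, 1 lands solely at r4c6 ⇒ r4c6=1.
Step 3. [r2c2∈{1,4}] in row 2, 1 fits only at r2c2, so r2c2=1.
Step 4. [r2c4∈{2,4}] in row 2, 4 fits only at r2c4. So r2c4=4.
Step 5. [r6c1∈{4}] nothing but 4 survives at r6c1, so r6c1=4.
Step 6. [r3c4∈{5}] only 5 remains possible at r3c4. So r3c4=5.
Step 7. [r6c2∈{2}] r6c2 has the single candidate 2 ⇒ r6c2=2.
Step 8. [r1c5∈{1}] r1c5's peers cover all but 1. So r1c5=1.
Step 9. [r1c6∈{5}] r1c6 has the single candidate 5. So r1c6=5.
Step 10. [r4c2∈{3}] r4c2's peers cover all but 3. So r4c2=3.
Step 11. [r4c4∈{2}] only 2 remains possible at r4c4, so r4c4=2.
Step 12. [r1c4∈{6}] r1c4 is down to just 6. So r1c4=6.
Step 13. [r3c2∈{6}] only 6 remains possible at r3c2, so r3c2=6.
Step 14. [r2c6∈{2}] only 2 remains possible at r2c6, so r2c6=2.
Step 15. [r1c2∈{4}] r1c2 is down to just 4 ⇒ r1c2=4.
Step 16. [r5c1∈{1}] nothing but 1 survives at r5c1 ⇒ r5c1=1.
Step 17. [r5c4∈{3}] r5c4 has the single candidate 3. So r5c4=3.
Step 18. [r5c2∈{5}] nothing but 5 survives at r5c2 ⇒ r5c2=5.

Answer: 3 4 2 6 1 5 / 6 1 5 4 3 2 / 2 6 1 5 4 3 / 5 3 4 2 6 1 / 1 5 6 3 2 4 / 4 2 3 1 5 6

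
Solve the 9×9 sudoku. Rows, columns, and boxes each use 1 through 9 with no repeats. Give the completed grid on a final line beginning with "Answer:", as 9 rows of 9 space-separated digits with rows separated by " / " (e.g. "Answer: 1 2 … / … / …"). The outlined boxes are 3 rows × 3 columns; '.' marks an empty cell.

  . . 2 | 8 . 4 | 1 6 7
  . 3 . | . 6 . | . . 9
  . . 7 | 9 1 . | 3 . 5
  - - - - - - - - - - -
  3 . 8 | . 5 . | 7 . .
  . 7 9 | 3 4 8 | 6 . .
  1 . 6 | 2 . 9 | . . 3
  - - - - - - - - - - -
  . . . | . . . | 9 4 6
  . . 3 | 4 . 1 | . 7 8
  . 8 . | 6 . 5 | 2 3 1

Step 1. [r7c4∈{7}] nothing but 7 survives at r7c4, so r7c4=7.
Step 2. [r2c7∈{4,8}] 4 has one home in box 3: r2c7 ⇒ r2c7=4.
Step 3. [r5c9∈{2}] r5c9's peers cover all but 2 ⇒ r5c9=2.
Step 4. [r5c1∈{5}] r5c1 has the single candidate 5, so r5c1=5.
Step 5. [r7c1∈{2}] r7c1 is down to just 2. So r7c1=2.
Step 6. [r1c2∈{5,9}] in row 1, 5 fits only at r1c2, so r1c2=5.
Step 7. [r8c2∈{6,9}] 9 has one home in col 2: r8c2 ⇒ r8c2=9.
Step 8. [r3c2∈{4,6}] col 2 places 6 nowhere but r3c2, so r3c2=6.
Step 9. [r6c8∈{5,8}] 5 has one home in col 8: r6c8, so r6c8=5.
Step 10. [r3c6∈{2}] only 2 remains possible at r3c6 ⇒ r3c6=2.
Step 11. [r3c8∈{8}] r3c8 is down to just 8, so r3c8=8.
Step 12. [r4c8∈{1,9}] in row 4, 9 fits only at r4c8, so r4c8=9.
Step 13. [r6c2∈{4}] only 4 remains possible at r6c2, so r6c2=4.
Step 14. [r9c3∈{4}] r9c3 is down to just 4, so r9c3=4.
Step 15. [r7c6∈{3}] nothing but 3 survives at r7c6, so r7c6=3.
Step 16. [r2c3∈{1}] only 1 remains possible at r2c3 ⇒ r2c3=1.
Step 17. [r6c7∈{8}] r6c7 is down to just 8, so r6c7=8.
Step 18. [r6c5∈{7}] r6c5 is down to just 7. So r6c5=7.
Step 19. [r7c5∈{8}] only 8 remains possible at r7c5, so r7c5=8.
Step 20. [r2c8∈{2}] r2c8 is down to just 2 ⇒ r2c8=2.
Step 21. [r4c4∈{1}] r4c4 is down to just 1 ⇒ r4c4=1.
Step 22. [r9c1∈{7}] r9c1 has the single candidate 7 ⇒ r9c1=7.
Step 23. [r2c6∈{7}] only 7 remains possible at r2c6, so r2c6=7.
Step 24. [r8c7∈{5}] r8c7's peers cover all but 5, so r8c7=5.
Step 25. [r1c5∈{3}] only 3 remains possible at r1c5 ⇒ r1c5=3.
Step 26. [r3c1∈{4}] r3c1 is down to just 4 ⇒ r3c1=4.
Step 27. [r7c2∈{1}] nothing but 1 survives at r7c2, so r7c2=1.
Step 28. [r2c4∈{5}] r2c4 has the single candidate 5. So r2c4=5.
Step 29. [r8c5∈{2}] r8c5 is down to just 2, so r8c5=2.
Step 30. [r4c9∈{4}] r4c9's peers cover all but 4, so r4c9=4.
Step 31. [r2c1∈{8}] r2c1's peers cover all but 8. So r2c1=8.
Step 32. [r7c3∈{5}] only 5 remains possible at r7c3. So r7c3=5.
Step 33. [r4c6∈{6}] r4c6's peers cover all but 6, so r4c6=6.
Step 34. [r8c1∈{6}] only 6 remains possible at r8c1. So r8c1=6.
Step 35. [r5c8∈{1}] only 1 remains possible at r5c8 ⇒ r5c8=1.
Step 36. [r4c2∈{2}] r4c2 is down to just 2 ⇒ r4c2=2.
Step 37. [r1c1∈{9}] only 9 remains possible at r1c1. So r1c1=9.
Step 38. [r9c5∈{9}] r9c5's peers cover all but 9, so r9c5=9.

Answer: 9 5 2 8 3 4 1 6 7 / 8 3 1 5 6 7 4 2 9 / 4 6 7 9 1 2 3 8 5 / 3 2 8 1 5 6 7 9 4 / 5 7 9 3 4 8 6 1 2 / 1 4 6 2 7 9 8 5 3 / 2 1 5 7 8 3 9 4 6 / 6 9 3 4 2 1 5 7 8 / 7 8 4 6 9 5 2 3 1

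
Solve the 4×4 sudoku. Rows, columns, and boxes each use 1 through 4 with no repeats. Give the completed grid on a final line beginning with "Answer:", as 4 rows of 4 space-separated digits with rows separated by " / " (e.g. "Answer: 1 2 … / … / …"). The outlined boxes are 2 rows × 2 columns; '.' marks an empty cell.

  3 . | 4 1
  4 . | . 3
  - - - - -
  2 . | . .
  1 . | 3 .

Step 1. [r4c2∈{4}] nothing but 4 survives at r4c2 ⇒ r4c2=4.
Step 2. [r2c2∈{1,2}] in row 2, 1 fits only at r2c2, so r2c2=1.
Step 3. [r3c4∈{4}] r3c4 is down to just 4. So r3c4=4.
Step 4. [r3c2∈{3}] r3c2 is down to just 3, so r3c2=3.
Step 5. [r1c2∈{2}] r1c2 is down to just 2 ⇒ r1c2=2.
Step 6. [r2c3∈{2}] r2c3 is down to just 2 ⇒ r2c3=2.
Step 7. [r3c3∈{1}] r3c3's peers cover all but 1 ⇒ r3c3=1.
Step 8. [r4c4∈{2}] only 2 remains possible at r4c4 ⇒ r4c4=2.

Answer: 3 2 4 1 / 4 1 2 3 / 2 3 1 4 / 1 4 3 2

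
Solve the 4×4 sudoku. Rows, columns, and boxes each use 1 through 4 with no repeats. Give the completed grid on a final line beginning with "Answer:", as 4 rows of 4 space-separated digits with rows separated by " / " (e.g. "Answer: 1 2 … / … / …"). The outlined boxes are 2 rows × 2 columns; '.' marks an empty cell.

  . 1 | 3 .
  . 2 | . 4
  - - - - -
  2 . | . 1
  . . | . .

Step 1. [r4c4∈{2,3}] r4c4 is the only open cell in col 4 admitting 3, so r4c4=3.
Step 2. [r4c2∈{4}] only 4 remains possible at r4c2, so r4c2=4.
Step 3. [r2c1∈{3}] r2c1 has the single candidate 3, so r2c1=3.
Step 4. [r3c2∈{3}] r3c2 has the single candidate 3. So r3c2=3.
Step 5. [r2c3∈{1}] nothing but 1 survives at r2c3, so r2c3=1.
Step 6. [r4c1∈{1}] only 1 remains possible at r4c1. So r4c1=1.
Step 7. [r1c4∈{2}] r1c4 is down to just 2. So r1c4=2.
Step 8. [r4c3∈{2}] r4c3 is down to just 2, so r4c3=2.
Step 9. [r3c3∈{4}] r3c3 has the single candidate 4, so r3c3=4.
Step 10. [r1c1∈{4}] r1c1 has the single candidate 4, so r1c1=4.

Answer: 4 1 3 2 / 3 2 1 4 / 2 3 4 1 / 1 4 2 3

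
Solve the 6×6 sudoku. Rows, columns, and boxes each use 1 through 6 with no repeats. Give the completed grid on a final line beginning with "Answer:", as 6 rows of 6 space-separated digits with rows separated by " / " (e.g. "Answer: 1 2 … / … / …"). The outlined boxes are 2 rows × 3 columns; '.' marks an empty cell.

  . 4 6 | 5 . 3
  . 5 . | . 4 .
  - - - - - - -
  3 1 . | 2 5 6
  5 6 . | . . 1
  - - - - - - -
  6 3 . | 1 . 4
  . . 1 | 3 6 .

Step 1. [r2c6∈{2}] r2c6 is down to just 2, so r2c6=2.
Step 2. [r6c2∈{2}] nothing but 2 survives at r6c2, so r6c2=2.
Step 3. [r2c1∈{1}] nothing but 1 survives at r2c1 ⇒ r2c1=1.
Step 4. [r4c3∈{2,4}] across row 4, 2 lands solely at r4c3. So r4c3=2.
Step 5. [r5c5∈{2}] only 2 remains possible at r5c5, so r5c5=2.
Step 6. [r2c4∈{6}] r2c4's peers cover all but 6. So r2c4=6.
Step 7. [r3c3∈{4}] only 4 remains possible at r3c3, so r3c3=4.
Step 8. [r5c3∈{5}] r5c3 is down to just 5 ⇒ r5c3=5.
Step 9. [r4c4∈{4}] r4c4 has the single candidate 4. So r4c4=4.
Step 10. [r4c5∈{3}] r4c5's peers cover all but 3. So r4c5=3.
Step 11. [r1c5∈{1}] r1c5 has the single candidate 1. So r1c5=1.
Step 12. [r6c6∈{5}] r6c6 is down to just 5. So r6c6=5.
Step 13. [r1c1∈{2}] r1c1 is down to just 2, so r1c1=2.
Step 14. [r6c1∈{4}] only 4 remains possible at r6c1, so r6c1=4.
Step 15. [r2c3∈{3}] nothing but 3 survives at r2c3, so r2c3=3.

Answer: 2 4 6 5 1 3 / 1 5 3 6 4 2 / 3 1 4 2 5 6 / 5 6 2 4 3 1 / 6 3 5 1 2 4 / 4 2 1 3 6 5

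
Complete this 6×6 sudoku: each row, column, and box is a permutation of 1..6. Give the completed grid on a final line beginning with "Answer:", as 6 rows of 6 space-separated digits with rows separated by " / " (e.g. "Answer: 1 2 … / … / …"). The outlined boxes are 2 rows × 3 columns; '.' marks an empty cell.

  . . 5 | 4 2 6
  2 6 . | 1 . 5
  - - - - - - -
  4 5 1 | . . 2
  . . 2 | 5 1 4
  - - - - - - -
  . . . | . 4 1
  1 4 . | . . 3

Step 1. [r6c3∈{6}] r6c3 is down to just 6. So r6c3=6.
Step 2. [r1c1∈{3}] r1c1 has the single candidate 3 ⇒ r1c1=3.
Step 3. [r3c4∈{3,6}] 3 has one home in col 4: r3c4 ⇒ r3c4=3.
Step 4. [r5c2∈{2,3}] across col 2, 2 lands solely at r5c2, so r5c2=2.
Step 5. [r2c5∈{3}] r2c5 has the single candidate 3. So r2c5=3.
Step 6. [r5c1∈{5}] r5c1 is down to just 5, so r5c1=5.
Step 7. [r1c2∈{1}] r1c2 has the single candidate 1 ⇒ r1c2=1.
Step 8. [r4c2∈{3}] r4c2 has the single candidate 3. So r4c2=3.
Step 9. [r5c4∈{6}] r5c4's peers cover all but 6, so r5c4=6.
Step 10. [r3c5∈{6}] r3c5's peers cover all but 6. So r3c5=6.
Step 11. [r5c3∈{3}] r5c3's peers cover all but 3 ⇒ r5c3=3.
Step 12. [r4c1∈{6}] r4c1 is down to just 6 ⇒ r4c1=6.
Step 13. [r2c3∈{4}] r2c3 has the single candidate 4. So r2c3=4.
Step 14. [r6c5∈{5}] r6c5 is down to just 5. So r6c5=5.
Step 15. [r6c4∈{2}] only 2 remains possible at r6c4 ⇒ r6c4=2.

Answer: 3 1 5 4 2 6 / 2 6 4 1 3 5 / 4 5 1 3 6 2 / 6 3 2 5 1 4 / 5 2 3 6 4 1 / 1 4 6 2 5 3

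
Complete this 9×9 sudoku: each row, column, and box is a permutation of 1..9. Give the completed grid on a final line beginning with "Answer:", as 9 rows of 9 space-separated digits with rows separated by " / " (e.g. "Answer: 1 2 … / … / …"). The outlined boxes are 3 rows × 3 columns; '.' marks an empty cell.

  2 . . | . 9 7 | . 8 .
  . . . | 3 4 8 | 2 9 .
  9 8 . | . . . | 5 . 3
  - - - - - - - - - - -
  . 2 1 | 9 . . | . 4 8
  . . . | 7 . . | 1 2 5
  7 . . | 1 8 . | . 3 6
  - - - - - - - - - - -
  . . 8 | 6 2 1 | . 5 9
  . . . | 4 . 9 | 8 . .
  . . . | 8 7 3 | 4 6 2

Step 1. [r3c3∈{4,6,7}] in row 3, 4 fits only at r3c3 ⇒ r3c3=4.
Step 2. [r8c5∈{5}] r8c5 has the single candidate 5. So r8c5=5.
Step 3. [r7c7∈{3,7}] across col 7, 3 lands solely at r7c7, so r7c7=3.
Step 4. [r7c2∈{4,7}] row 7 places 7 nowhere but r7c2. So r7c2=7.
Step 5. [r2c3∈{5,6,7}] r2c3 is the only open cell in col 3 admitting 7 ⇒ r2c3=7.
Step 6. [r2c9∈{1}] r2c9 has the single candidate 1, so r2c9=1.
Step 7. [r1c2∈{1,3,5,6}] r1c2 is the only open cell in row 1 admitting 1, so r1c2=1.
Step 8. [r1c3∈{3,5,6}] r1c3 is the only open cell in row 1 admitting 3. So r1c3=3.
Step 9. [r5c1∈{3,4,6,8}] across row 5, 8 lands solely at r5c1. So r5c1=8.
Step 10. [r6c6∈{2,4,5}] in row 6, 2 fits only at r6c6 ⇒ r6c6=2.
Step 11. [r3c6∈{6}] r3c6's peers cover all but 6 ⇒ r3c6=6.
Step 12. [r6c2∈{4,5,9}] r6c2 is the only open cell in row 6 admitting 4 ⇒ r6c2=4.
Step 13. [r6c3∈{5,9}] r6c3 is the only open cell in row 6 admitting 5. So r6c3=5.
Step 14. [r8c8∈{1,7}] col 8 places 1 nowhere but r8c8 ⇒ r8c8=1.
Step 15. [r9c3∈{9}] r9c3 has the single candidate 9 ⇒ r9c3=9.
Step 16. [r5c3∈{6}] r5c3 is down to just 6. So r5c3=6.
Step 17. [r4c1∈{3}] nothing but 3 survives at r4c1. So r4c1=3.
Step 18. [r9c2∈{5}] only 5 remains possible at r9c2. So r9c2=5.
Step 19. [r8c1∈{6}] r8c1 has the single candidate 6. So r8c1=6.
Step 20. [r3c4∈{2}] r3c4 has the single candidate 2. So r3c4=2.
Step 21. [r8c3∈{2}] r8c3 is down to just 2 ⇒ r8c3=2.
Step 22. [r8c9∈{7}] r8c9 is down to just 7. So r8c9=7.
Step 23. [r3c5∈{1}] r3c5's peers cover all but 1. So r3c5=1.
Step 24. [r6c7∈{9}] r6c7 has the single candidate 9, so r6c7=9.
Step 25. [r4c6∈{5}] only 5 remains possible at r4c6. So r4c6=5.
Step 26. [r3c8∈{7}] r3c8's peers cover all but 7, so r3c8=7.
Step 27. [r4c5∈{6}] nothing but 6 survives at r4c5, so r4c5=6.
Step 28. [r1c7∈{6}] r1c7's peers cover all but 6. So r1c7=6.
Step 29. [r1c9∈{4}] r1c9 is down to just 4 ⇒ r1c9=4.
Step 30. [r2c1∈{5}] only 5 remains possible at r2c1, so r2c1=5.
Step 31. [r5c6∈{4}] r5c6's peers cover all but 4, so r5c6=4.
Step 32. [r4c7∈{7}] r4c7 is down to just 7 ⇒ r4c7=7.
Step 33. [r1c4∈{5}] r1c4's peers cover all but 5 ⇒ r1c4=5.
Step 34. [r9c1∈{1}] r9c1's peers cover all but 1, so r9c1=1.
Step 35. [r5c2∈{9}] nothing but 9 survives at r5c2 ⇒ r5c2=9.
Step 36. [r5c5∈{3}] r5c5 is down to just 3. So r5c5=3.
Step 37. [r2c2∈{6}] r2c2 has the single candidate 6 ⇒ r2c2=6.
Step 38. [r8c2∈{3}] r8c2 is down to just 3. So r8c2=3.
Step 39. [r7c1∈{4}] r7c1 is down to just 4, so r7c1=4.

Answer: 2 1 3 5 9 7 6 8 4 / 5 6 7 3 4 8 2 9 1 / 9 8 4 2 1 6 5 7 3 / 3 2 1 9 6 5 7 4 8 / 8 9 6 7 3 4 1 2 5 / 7 4 5 1 8 2 9 3 6 / 4 7 8 6 2 1 3 5 9 / 6 3 2 4 5 9 8 1 7 / 1 5 9 8 7 3 4 6 2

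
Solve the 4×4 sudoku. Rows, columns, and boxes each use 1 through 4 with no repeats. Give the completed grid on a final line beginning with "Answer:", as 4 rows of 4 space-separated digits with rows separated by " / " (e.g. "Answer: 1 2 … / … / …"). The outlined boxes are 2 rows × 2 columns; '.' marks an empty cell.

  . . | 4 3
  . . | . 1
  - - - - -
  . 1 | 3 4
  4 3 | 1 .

Step 1. [r1c2∈{2}] r1c2 has the single candidate 2, so r1c2=2.
Step 2. [r1c1∈{1}] nothing but 1 survives at r1c1. So r1c1=1.
Step 3. [r2c2∈{4}] r2c2's peers cover all but 4 ⇒ r2c2=4.
Step 4. [r2c3∈{2}] r2c3 has the single candidate 2 ⇒ r2c3=2.
Step 5. [r4c4∈{2}] r4c4's peers cover all but 2, so r4c4=2.
Step 6. [r3c1∈{2}] r3c1 is down to just 2 ⇒ r3c1=2.
Step 7. [r2c1∈{3}] r2c1's peers cover all but 3, so r2c1=3.

Answer: 1 2 4 3 / 3 4 2 1 / 2 1 3 4 / 4 3 1 2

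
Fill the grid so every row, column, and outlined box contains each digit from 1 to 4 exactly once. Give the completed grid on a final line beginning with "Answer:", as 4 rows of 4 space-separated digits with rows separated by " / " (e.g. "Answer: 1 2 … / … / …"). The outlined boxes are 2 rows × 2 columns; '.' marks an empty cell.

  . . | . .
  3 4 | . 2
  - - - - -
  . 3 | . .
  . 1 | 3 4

Step 1. [r2c3∈{1}] only 1 remains possible at r2c3 ⇒ r2c3=1.
Step 2. [r4c1∈{2}] r4c1 is down to just 2. So r4c1=2.
Step 3. [r1c4∈{3}] r1c4 is down to just 3. So r1c4=3.
Step 4. [r1c3∈{4}] nothing but 4 survives at r1c3 ⇒ r1c3=4.
Step 5. [r1c1∈{1}] r1c1's peers cover all but 1. So r1c1=1.
Step 6. [r3c1∈{4}] r3c1 is down to just 4 ⇒ r3c1=4.
Step 7. [r3c3∈{2}] r3c3 is down to just 2. So r3c3=2.
Step 8. [r3c4∈{1}] only 1 remains possible at r3c4. So r3c4=1.
Step 9. [r1c2∈{2}] nothing but 2 survives at r1c2, so r1c2=2.

Answer: 1 2 4 3 / 3 4 1 2 / 4 3 2 1 / 2 1 3 4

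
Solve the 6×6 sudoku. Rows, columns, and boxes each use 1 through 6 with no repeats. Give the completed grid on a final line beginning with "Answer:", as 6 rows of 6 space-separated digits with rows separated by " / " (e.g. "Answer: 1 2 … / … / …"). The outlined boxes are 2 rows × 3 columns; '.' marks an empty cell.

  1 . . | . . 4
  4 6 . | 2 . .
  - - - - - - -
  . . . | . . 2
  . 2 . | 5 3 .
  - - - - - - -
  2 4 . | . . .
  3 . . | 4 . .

Step 1. [r4c1∈{6}] r4c1 is down to just 6 ⇒ r4c1=6.
Step 2. [r4c6∈{1}] only 1 remains possible at r4c6 ⇒ r4c6=1.
Step 3. [r5c4∈{1,3,6}] r5c4 is the only open cell in col 4 admitting 1 ⇒ r5c4=1.
Step 4. [r1c4∈{3,6}] col 4 places 3 nowhere but r1c4, so r1c4=3.
Step 5. [r2c6∈{5}] nothing but 5 survives at r2c6, so r2c6=5.
Step 6. [r6c6∈{6}] r6c6's peers cover all but 6 ⇒ r6c6=6.
Step 7. [r3c2∈{1,3,5}] in col 2, 3 fits only at r3c2. So r3c2=3.
Step 8. [r3c3∈{1,4,5}] 1 has one home in row 3: r3c3. So r3c3=1.
Step 9. [r6c3∈{5}] r6c3's peers cover all but 5 ⇒ r6c3=5.
Step 10. [r1c5∈{6}] r1c5's peers cover all but 6 ⇒ r1c5=6.
Step 11. [r6c2∈{1}] nothing but 1 survives at r6c2 ⇒ r6c2=1.
Step 12. [r5c5∈{5}] r5c5 is down to just 5. So r5c5=5.
Step 13. [r3c5∈{4}] r3c5's peers cover all but 4, so r3c5=4.
Step 14. [r2c3∈{3}] r2c3 is down to just 3, so r2c3=3.
Step 15. [r6c5∈{2}] r6c5 is down to just 2, so r6c5=2.
Step 16. [r4c3∈{4}] r4c3 is down to just 4, so r4c3=4.
Step 17. [r1c3∈{2}] r1c3's peers cover all but 2, so r1c3=2.
Step 18. [r3c1∈{5}] nothing but 5 survives at r3c1 ⇒ r3c1=5.
Step 19. [r3c4∈{6}] r3c4 is down to just 6. So r3c4=6.
Step 20. [r1c2∈{5}] nothing but 5 survives at r1c2 ⇒ r1c2=5.
Step 21. [r5c6∈{3}] only 3 remains possible at r5c6. So r5c6=3.
Step 22. [r5c3∈{6}] r5c3 has the single candidate 6, so r5c3=6.
Step 23. [r2c5∈{1}] r2c5 is down to just 1. So r2c5=1.

Answer: 1 5 2 3 6 4 / 4 6 3 2 1 5 / 5 3 1 6 4 2 / 6 2 4 5 3 1 / 2 4 6 1 5 3 / 3 1 5 4 2 6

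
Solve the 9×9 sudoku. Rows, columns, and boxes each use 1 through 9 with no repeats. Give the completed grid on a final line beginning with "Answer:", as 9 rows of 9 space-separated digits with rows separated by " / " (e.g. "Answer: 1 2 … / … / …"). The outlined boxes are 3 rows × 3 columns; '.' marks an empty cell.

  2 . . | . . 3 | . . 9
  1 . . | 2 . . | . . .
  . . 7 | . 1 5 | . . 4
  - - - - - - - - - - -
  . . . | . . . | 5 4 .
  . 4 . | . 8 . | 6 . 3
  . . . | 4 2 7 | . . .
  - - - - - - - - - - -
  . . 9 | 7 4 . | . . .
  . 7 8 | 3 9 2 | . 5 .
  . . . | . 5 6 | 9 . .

Step 1. [r2c9∈{5,6,7,8}] r2c9 is the only open cell in col 9 admitting 5, so r2c9=5.
Step 2. [r1c3∈{4,5,6}] 4 has one home in row 1: r1c3, so r1c3=4.
Step 3. [r1c2∈{5,6,8}] 5 has one home in row 1: r1c2, so r1c2=5.
Step 4. [r4c5∈{3,6}] across col 5, 3 lands solely at r4c5. So r4c5=3.
Step 5. [r4c4∈{1,6,9}] box 5 places 6 nowhere but r4c4 ⇒ r4c4=6.
Step 6. [r1c4∈{8}] only 8 remains possible at r1c4. So r1c4=8.
Step 7. [r9c4∈{1}] r9c4 is down to just 1. So r9c4=1.
Step 8. [r7c2∈{1,2,3,6}] box 7 places 1 nowhere but r7c2, so r7c2=1.
Step 9. [r3c4∈{9}] only 9 remains possible at r3c4 ⇒ r3c4=9.
Step 10. [r2c2∈{3,6,8,9}] in row 2, 9 fits only at r2c2, so r2c2=9.
Step 11. [r7c1∈{3,5,6}] across row 7, 5 lands solely at r7c1 ⇒ r7c1=5.
Step 12. [r8c1∈{4,6}] 6 has one home in box 7: r8c1. So r8c1=6.
Step 13. [r6c3∈{1,3,5,6}] 5 has one home in row 6: r6c3, so r6c3=5.
Step 14. [r2c3∈{3,6}] across col 3, 6 lands solely at r2c3 ⇒ r2c3=6.
Step 15. [r3c8∈{2,3,6,8}] across row 3, 6 lands solely at r3c8. So r3c8=6.
Step 16. [r9c3∈{2,3}] col 3 places 3 nowhere but r9c3. So r9c3=3.
Step 17. [r9c2∈{2}] r9c2 is down to just 2. So r9c2=2.
Step 18. [r4c2∈{8}] r4c2's peers cover all but 8. So r4c2=8.
Step 19. [r3c7∈{2,3,8}] r3c7 is the only open cell in row 3 admitting 2. So r3c7=2.
Step 20. [r7c6∈{8}] r7c6's peers cover all but 8. So r7c6=8.
Step 21. [r8c9∈{1}] nothing but 1 survives at r8c9, so r8c9=1.
Step 22. [r6c9∈{8}] r6c9's peers cover all but 8 ⇒ r6c9=8.
Step 23. [r2c5∈{7}] only 7 remains possible at r2c5, so r2c5=7.
Step 24. [r6c7∈{1}] r6c7 has the single candidate 1. So r6c7=1.
Step 25. [r3c2∈{3}] r3c2's peers cover all but 3, so r3c2=3.
Step 26. [r7c7∈{3}] nothing but 3 survives at r7c7 ⇒ r7c7=3.
Step 27. [r9c8∈{7,8}] 8 has one home in row 9: r9c8. So r9c8=8.
Step 28. [r6c8∈{9}] r6c8 has the single candidate 9 ⇒ r6c8=9.
Step 29. [r7c8∈{2}] nothing but 2 survives at r7c8. So r7c8=2.
Step 30. [r5c8∈{7}] nothing but 7 survives at r5c8. So r5c8=7.
Step 31. [r5c3∈{1,2}] r5c3 is the only open cell in row 5 admitting 2. So r5c3=2.
Step 32. [r5c6∈{1,9}] row 5 places 1 nowhere but r5c6, so r5c6=1.
Step 33. [r4c6∈{9}] r4c6's peers cover all but 9. So r4c6=9.
Step 34. [r3c1∈{8}] r3c1's peers cover all but 8, so r3c1=8.
Step 35. [r1c8∈{1}] nothing but 1 survives at r1c8, so r1c8=1.
Step 36. [r6c1∈{3}] r6c1's peers cover all but 3. So r6c1=3.
Step 37. [r5c4∈{5}] r5c4's peers cover all but 5 ⇒ r5c4=5.
Step 38. [r4c9∈{2}] r4c9's peers cover all but 2, so r4c9=2.
Step 39. [r2c8∈{3}] r2c8's peers cover all but 3 ⇒ r2c8=3.
Step 40. [r4c1∈{7}] r4c1 is down to just 7, so r4c1=7.
Step 41. [r2c6∈{4}] r2c6 has the single candidate 4 ⇒ r2c6=4.
Step 42. [r2c7∈{8}] r2c7 is down to just 8. So r2c7=8.
Step 43. [r9c9∈{7}] only 7 remains possible at r9c9, so r9c9=7.
Step 44. [r4c3∈{1}] r4c3 has the single candidate 1, so r4c3=1.
Step 45. [r6c2∈{6}] r6c2 has the single candidate 6 ⇒ r6c2=6.
Step 46. [r5c1∈{9}] r5c1 is down to just 9 ⇒ r5c1=9.
Step 47. [r8c7∈{4}] r8c7's peers cover all but 4. So r8c7=4.
Step 48. [r1c7∈{7}] r1c7's peers cover all but 7. So r1c7=7.
Step 49. [r7c9∈{6}] r7c9 is down to just 6 ⇒ r7c9=6.
Step 50. [r1c5∈{6}] r1c5's peers cover all but 6 ⇒ r1c5=6.
Step 51. [r9c1∈{4}] r9c1 is down to just 4. So r9c1=4.

Answer: 2 5 4 8 6 3 7 1 9 / 1 9 6 2 7 4 8 3 5 / 8 3 7 9 1 5 2 6 4 / 7 8 1 6 3 9 5 4 2 / 9 4 2 5 8 1 6 7 3 / 3 6 5 4 2 7 1 9 8 / 5 1 9 7 4 8 3 2 6 / 6 7 8 3 9 2 4 5 1 / 4 2 3 1 5 6 9 8 7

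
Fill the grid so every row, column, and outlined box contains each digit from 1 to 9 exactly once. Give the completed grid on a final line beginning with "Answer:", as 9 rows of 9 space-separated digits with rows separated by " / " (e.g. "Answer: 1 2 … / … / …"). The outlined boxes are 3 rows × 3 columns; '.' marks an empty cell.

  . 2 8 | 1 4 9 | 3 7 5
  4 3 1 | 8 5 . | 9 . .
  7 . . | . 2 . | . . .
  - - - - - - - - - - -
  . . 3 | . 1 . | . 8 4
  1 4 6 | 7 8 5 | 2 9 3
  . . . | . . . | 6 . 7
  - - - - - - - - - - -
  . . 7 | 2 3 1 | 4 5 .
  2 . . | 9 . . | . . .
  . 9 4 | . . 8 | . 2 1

Step 1. [r2c8∈{6}] r2c8 is down to just 6 ⇒ r2c8=6.
Step 2. [r8c3∈{5}] r8c3 has the single candidate 5, so r8c3=5.
Step 3. [r3c9∈{8}] only 8 remains possible at r3c9, so r3c9=8.
Step 4. [r8c9∈{6}] only 6 remains possible at r8c9, so r8c9=6.
Step 5. [r8c5∈{7}] r8c5 has the single candidate 7 ⇒ r8c5=7.
Step 6. [r4c1∈{5,9}] r4c1 is the only open cell in row 4 admitting 9, so r4c1=9.
Step 7. [r1c1∈{6}] r1c1 is down to just 6. So r1c1=6.
Step 8. [r6c1∈{5,8}] r6c1 is the only open cell in col 1 admitting 5, so r6c1=5.
Step 9. [r4c4∈{6}] r4c4 has the single candidate 6 ⇒ r4c4=6.
Step 10. [r7c1∈{8}] r7c1 is down to just 8, so r7c1=8.
Step 11. [r6c4∈{3,4}] in col 4, 4 fits only at r6c4. So r6c4=4.
Step 12. [r6c6∈{2,3}] row 6 places 3 nowhere but r6c6 ⇒ r6c6=3.
Step 13. [r3c7∈{1}] r3c7's peers cover all but 1, so r3c7=1.
Step 14. [r7c9∈{9}] r7c9 has the single candidate 9. So r7c9=9.
Step 15. [r4c6∈{2}] r4c6 is down to just 2. So r4c6=2.
Step 16. [r8c6∈{4}] only 4 remains possible at r8c6 ⇒ r8c6=4.
Step 17. [r9c7∈{7}] only 7 remains possible at r9c7, so r9c7=7.
Step 18. [r8c8∈{3}] r8c8 has the single candidate 3. So r8c8=3.
Step 19. [r9c4∈{5}] r9c4 is down to just 5 ⇒ r9c4=5.
Step 20. [r3c3∈{9}] r3c3 is down to just 9, so r3c3=9.
Step 21. [r7c2∈{6}] r7c2 is down to just 6 ⇒ r7c2=6.
Step 22. [r2c9∈{2}] only 2 remains possible at r2c9 ⇒ r2c9=2.
Step 23. [r8c7∈{8}] nothing but 8 survives at r8c7 ⇒ r8c7=8.
Step 24. [r9c1∈{3}] r9c1's peers cover all but 3, so r9c1=3.
Step 25. [r6c2∈{8}] only 8 remains possible at r6c2. So r6c2=8.
Step 26. [r6c8∈{1}] r6c8 has the single candidate 1 ⇒ r6c8=1.
Step 27. [r2c6∈{7}] r2c6 is down to just 7, so r2c6=7.
Step 28. [r6c3∈{2}] r6c3 has the single candidate 2. So r6c3=2.
Step 29. [r4c7∈{5}] nothing but 5 survives at r4c7 ⇒ r4c7=5.
Step 30. [r8c2∈{1}] nothing but 1 survives at r8c2. So r8c2=1.
Step 31. [r9c5∈{6}] r9c5 is down to just 6. So r9c5=6.
Step 32. [r3c6∈{6}] r3c6 has the single candidate 6 ⇒ r3c6=6.
Step 33. [r3c2∈{5}] only 5 remains possible at r3c2, so r3c2=5.
Step 34. [r6c5∈{9}] r6c5's peers cover all but 9 ⇒ r6c5=9.
Step 35. [r3c4∈{3}] r3c4 is down to just 3. So r3c4=3.
Step 36. [r3c8∈{4}] r3c8 has the single candidate 4, so r3c8=4.
Step 37. [r4c2∈{7}] r4c2's peers cover all but 7. So r4c2=7.

Answer: 6 2 8 1 4 9 3 7 5 / 4 3 1 8 5 7 9 6 2 / 7 5 9 3 2 6 1 4 8 / 9 7 3 6 1 2 5 8 4 / 1 4 6 7 8 5 2 9 3 / 5 8 2 4 9 3 6 1 7 / 8 6 7 2 3 1 4 5 9 / 2 1 5 9 7 4 8 3 6 / 3 9 4 5 6 8 7 2 1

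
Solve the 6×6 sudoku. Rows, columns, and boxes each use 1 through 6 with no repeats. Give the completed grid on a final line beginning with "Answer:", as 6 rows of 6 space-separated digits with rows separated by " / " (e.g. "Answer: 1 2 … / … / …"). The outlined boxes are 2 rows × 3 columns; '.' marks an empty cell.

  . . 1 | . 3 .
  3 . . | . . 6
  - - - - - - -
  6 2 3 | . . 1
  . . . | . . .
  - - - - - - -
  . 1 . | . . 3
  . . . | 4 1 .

Step 1. [r3c4∈{5}] nothing but 5 survives at r3c4 ⇒ r3c4=5.
Step 2. [r1c4∈{2}] nothing but 2 survives at r1c4 ⇒ r1c4=2.
Step 3. [r2c3∈{2,4,5}] r2c3 is the only open cell in row 2 admitting 2, so r2c3=2.
Step 4. [r3c5∈{4}] r3c5 has the single candidate 4 ⇒ r3c5=4.
Step 5. [r2c2∈{4,5}] across row 2, 4 lands solely at r2c2, so r2c2=4.
Step 6. [r1c1∈{5}] r1c1's peers cover all but 5 ⇒ r1c1=5.
Step 7. [r6c6∈{2,5}] col 6 places 5 nowhere but r6c6. So r6c6=5.
Step 8. [r5c4∈{6}] r5c4 is down to just 6. So r5c4=6.
Step 9. [r5c3∈{4,5}] across row 5, 5 lands solely at r5c3, so r5c3=5.
Step 10. [r5c1∈{2,4}] across row 5, 4 lands solely at r5c1 ⇒ r5c1=4.
Step 11. [r4c5∈{2,6}] r4c5 is the only open cell in row 4 admitting 6, so r4c5=6.
Step 12. [r6c3∈{6}] only 6 remains possible at r6c3 ⇒ r6c3=6.
Step 13. [r6c2∈{3}] only 3 remains possible at r6c2 ⇒ r6c2=3.
Step 14. [r5c5∈{2}] r5c5 is down to just 2, so r5c5=2.
Step 15. [r4c2∈{5}] nothing but 5 survives at r4c2. So r4c2=5.
Step 16. [r4c6∈{2}] nothing but 2 survives at r4c6, so r4c6=2.
Step 17. [r4c4∈{3}] r4c4 has the single candidate 3 ⇒ r4c4=3.
Step 18. [r6c1∈{2}] nothing but 2 survives at r6c1, so r6c1=2.
Step 19. [r2c4∈{1}] r2c4 has the single candidate 1. So r2c4=1.
Step 20. [r1c2∈{6}] nothing but 6 survives at r1c2 ⇒ r1c2=6.
Step 21. [r2c5∈{5}] only 5 remains possible at r2c5 ⇒ r2c5=5.
Step 22. [r4c3∈{4}] nothing but 4 survives at r4c3, so r4c3=4.
Step 23. [r4c1∈{1}] only 1 remains possible at r4c1, so r4c1=1.
Step 24. [r1c6∈{4}] r1c6 has the single candidate 4. So r1c6=4.

Answer: 5 6 1 2 3 4 / 3 4 2 1 5 6 / 6 2 3 5 4 1 / 1 5 4 3 6 2 / 4 1 5 6 2 3 / 2 3 6 4 1 5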